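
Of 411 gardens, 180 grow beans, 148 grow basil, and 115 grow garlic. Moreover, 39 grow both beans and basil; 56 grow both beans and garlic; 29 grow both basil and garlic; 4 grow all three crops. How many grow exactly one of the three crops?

207

N(exactly one) = 180 + 148 + 115 − 2·39 − 2·56 − 2·29 + 3·4 = 207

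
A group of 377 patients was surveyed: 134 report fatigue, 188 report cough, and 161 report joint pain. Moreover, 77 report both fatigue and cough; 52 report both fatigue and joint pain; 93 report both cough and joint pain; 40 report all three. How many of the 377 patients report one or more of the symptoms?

301

|union| = 134 + 188 + 161 − 77 − 52 − 93 + 40 = 301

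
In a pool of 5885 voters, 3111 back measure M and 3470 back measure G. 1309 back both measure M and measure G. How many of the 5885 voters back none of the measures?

613

Apply inclusion-exclusion:
N(≥1) = 3111 + 3470 − 1309 = 5272
None: 5885 − 5272 = 613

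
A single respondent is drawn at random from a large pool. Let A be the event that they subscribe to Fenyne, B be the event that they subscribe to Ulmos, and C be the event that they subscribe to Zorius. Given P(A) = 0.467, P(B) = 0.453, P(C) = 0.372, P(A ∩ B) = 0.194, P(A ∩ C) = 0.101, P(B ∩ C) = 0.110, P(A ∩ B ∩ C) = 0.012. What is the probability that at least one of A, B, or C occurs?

0.899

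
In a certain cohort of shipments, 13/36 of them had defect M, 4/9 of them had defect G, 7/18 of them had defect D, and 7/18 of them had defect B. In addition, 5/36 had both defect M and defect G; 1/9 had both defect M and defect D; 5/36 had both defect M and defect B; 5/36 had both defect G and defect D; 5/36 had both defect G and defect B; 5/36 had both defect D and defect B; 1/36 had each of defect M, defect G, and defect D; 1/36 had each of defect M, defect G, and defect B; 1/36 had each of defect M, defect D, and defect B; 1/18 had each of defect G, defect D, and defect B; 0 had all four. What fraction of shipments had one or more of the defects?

11/12

Using inclusion–exclusion:
P(at least one) = 13/36 + 4/9 + 7/18 + 7/18 − 5/36 − 1/9 − 5/36 − 5/36 − 5/36 − 5/36 + 1/36 + 1/36 + 1/36 + 1/18 − 0 = 11/12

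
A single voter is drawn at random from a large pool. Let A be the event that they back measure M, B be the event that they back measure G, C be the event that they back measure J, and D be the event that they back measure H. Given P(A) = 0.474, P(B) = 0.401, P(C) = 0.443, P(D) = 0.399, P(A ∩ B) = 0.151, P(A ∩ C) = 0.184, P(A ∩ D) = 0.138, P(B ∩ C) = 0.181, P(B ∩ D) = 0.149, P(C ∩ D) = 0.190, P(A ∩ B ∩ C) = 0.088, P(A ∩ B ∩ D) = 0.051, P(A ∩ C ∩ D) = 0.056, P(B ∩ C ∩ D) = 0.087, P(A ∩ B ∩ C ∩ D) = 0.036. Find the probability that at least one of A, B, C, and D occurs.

P(A ∪ B ∪ C ∪ D) = 0.474 + 0.401 + 0.443 + 0.399 − 0.151 − 0.184 − 0.138 − 0.181 − 0.149 − 0.190 + 0.088 + 0.051 + 0.056 + 0.087 − 0.036 = 0.970

0.970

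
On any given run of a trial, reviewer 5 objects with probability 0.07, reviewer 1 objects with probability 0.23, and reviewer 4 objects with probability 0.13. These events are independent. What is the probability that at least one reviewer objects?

0.376993

P(none) = (1 − 0.07) × (1 − 0.23) × (1 − 0.13) = 0.93 × 0.77 × 0.87 = 0.623007
P(at least one) = 1 − 0.623007 = 0.376993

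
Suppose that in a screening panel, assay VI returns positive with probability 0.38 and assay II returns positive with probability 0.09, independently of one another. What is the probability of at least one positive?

0.4358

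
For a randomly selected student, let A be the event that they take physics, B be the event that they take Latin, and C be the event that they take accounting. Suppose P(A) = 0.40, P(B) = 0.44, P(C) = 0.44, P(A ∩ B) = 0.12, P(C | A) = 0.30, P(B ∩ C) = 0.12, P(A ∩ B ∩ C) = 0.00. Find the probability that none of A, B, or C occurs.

0.08

P(A ∩ C) = P(A)·P(C|A) = 0.40 × 0.30 = 0.12
Apply inclusion-exclusion:
P(A ∪ B ∪ C) = 0.40 + 0.44 + 0.44 − 0.12 − 0.12 − 0.12 + 0.00 = 0.92
P(none) = 1 − 0.92 = 0.08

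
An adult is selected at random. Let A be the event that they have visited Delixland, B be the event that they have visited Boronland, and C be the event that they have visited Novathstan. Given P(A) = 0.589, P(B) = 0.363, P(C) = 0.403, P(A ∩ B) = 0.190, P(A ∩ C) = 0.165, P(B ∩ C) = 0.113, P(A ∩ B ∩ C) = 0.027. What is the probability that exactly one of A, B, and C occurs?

0.500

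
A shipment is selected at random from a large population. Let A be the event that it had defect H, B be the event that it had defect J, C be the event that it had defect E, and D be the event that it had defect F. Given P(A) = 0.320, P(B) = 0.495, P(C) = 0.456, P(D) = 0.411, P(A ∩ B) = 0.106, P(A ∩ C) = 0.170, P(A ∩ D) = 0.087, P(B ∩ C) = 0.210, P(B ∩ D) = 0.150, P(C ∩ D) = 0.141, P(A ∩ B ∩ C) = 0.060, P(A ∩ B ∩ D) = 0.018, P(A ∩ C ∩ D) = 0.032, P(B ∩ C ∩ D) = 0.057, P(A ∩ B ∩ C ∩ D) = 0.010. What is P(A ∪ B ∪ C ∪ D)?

0.975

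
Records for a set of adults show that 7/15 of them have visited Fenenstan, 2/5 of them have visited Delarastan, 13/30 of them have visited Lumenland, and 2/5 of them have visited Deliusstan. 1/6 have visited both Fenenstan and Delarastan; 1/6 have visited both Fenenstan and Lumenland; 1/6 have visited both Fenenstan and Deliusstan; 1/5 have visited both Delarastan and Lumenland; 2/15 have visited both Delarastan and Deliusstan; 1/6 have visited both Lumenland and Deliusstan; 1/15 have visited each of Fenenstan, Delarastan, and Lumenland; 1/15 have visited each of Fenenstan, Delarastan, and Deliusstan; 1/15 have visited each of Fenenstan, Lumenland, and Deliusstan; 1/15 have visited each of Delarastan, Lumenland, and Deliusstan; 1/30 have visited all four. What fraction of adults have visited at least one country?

14/15

By inclusion–exclusion:
P(≥1) = 7/15 + 2/5 + 13/30 + 2/5 − 1/6 − 1/6 − 1/6 − 1/5 − 2/15 − 1/6 + 1/15 + 1/15 + 1/15 + 1/15 − 1/30 = 14/15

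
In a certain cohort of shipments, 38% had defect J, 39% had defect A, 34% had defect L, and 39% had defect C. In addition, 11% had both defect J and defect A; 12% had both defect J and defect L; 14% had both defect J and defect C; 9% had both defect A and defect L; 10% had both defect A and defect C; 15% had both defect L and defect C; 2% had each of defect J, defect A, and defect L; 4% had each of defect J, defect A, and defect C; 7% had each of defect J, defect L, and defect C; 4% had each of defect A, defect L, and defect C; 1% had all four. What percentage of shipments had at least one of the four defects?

95%

By inclusion–exclusion:
P(≥1) = 38 + 39 + 34 + 39 − 11 − 12 − 14 − 9 − 10 − 15 + 2 + 4 + 7 + 4 − 1 = 95%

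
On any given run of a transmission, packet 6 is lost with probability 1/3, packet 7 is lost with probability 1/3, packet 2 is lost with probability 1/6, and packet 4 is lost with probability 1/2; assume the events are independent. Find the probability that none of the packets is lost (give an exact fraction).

5/27

P(none) = (1 − 1/3) × (1 − 1/3) × (1 − 1/6) × (1 − 1/2) = 2/3 × 2/3 × 5/6 × 1/2 = 5/27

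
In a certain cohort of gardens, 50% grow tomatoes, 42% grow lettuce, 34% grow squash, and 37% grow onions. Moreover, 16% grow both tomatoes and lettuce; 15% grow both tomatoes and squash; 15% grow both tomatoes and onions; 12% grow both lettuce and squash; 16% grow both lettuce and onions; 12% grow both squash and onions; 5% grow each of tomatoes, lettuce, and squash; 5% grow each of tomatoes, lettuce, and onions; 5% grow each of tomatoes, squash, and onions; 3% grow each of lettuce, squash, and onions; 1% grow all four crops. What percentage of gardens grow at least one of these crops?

94%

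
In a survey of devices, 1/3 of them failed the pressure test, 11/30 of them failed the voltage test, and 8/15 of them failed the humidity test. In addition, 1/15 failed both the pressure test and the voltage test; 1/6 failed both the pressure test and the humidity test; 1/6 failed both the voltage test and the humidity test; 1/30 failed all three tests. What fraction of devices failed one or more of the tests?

13/15

P(union) = 1/3 + 11/30 + 8/15 − 1/15 − 1/6 − 1/6 + 1/30 = 13/15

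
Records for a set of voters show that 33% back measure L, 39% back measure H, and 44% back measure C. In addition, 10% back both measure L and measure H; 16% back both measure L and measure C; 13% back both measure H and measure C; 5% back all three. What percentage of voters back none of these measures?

Apply inclusion-exclusion:
P(at least one) = 33 + 39 + 44 − 10 − 16 − 13 + 5 = 82%
P(none) = 100% − 82% = 18%

18%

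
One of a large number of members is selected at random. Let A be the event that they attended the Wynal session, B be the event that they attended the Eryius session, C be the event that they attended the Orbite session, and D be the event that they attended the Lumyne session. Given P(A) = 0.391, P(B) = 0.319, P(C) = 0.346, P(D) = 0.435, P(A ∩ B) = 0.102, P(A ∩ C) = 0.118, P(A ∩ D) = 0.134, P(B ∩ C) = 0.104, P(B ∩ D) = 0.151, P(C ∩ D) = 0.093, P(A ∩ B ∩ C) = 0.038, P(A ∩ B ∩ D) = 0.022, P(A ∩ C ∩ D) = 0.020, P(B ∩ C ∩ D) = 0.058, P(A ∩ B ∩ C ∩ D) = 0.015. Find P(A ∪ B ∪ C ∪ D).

0.912

P(A ∪ B ∪ C ∪ D) = 0.391 + 0.319 + 0.346 + 0.435 − 0.102 − 0.118 − 0.134 − 0.104 − 0.151 − 0.093 + 0.038 + 0.022 + 0.020 + 0.058 − 0.015 = 0.912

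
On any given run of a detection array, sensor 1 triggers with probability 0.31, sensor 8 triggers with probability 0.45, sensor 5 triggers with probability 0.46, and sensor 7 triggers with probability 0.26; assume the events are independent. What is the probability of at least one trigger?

P(none) = (1 − 0.31) × (1 − 0.45) × (1 − 0.46) × (1 − 0.26) = 0.69 × 0.55 × 0.54 × 0.74 = 0.1516482
P(at least one) = 1 − 0.1516482 = 0.8483518

0.8483518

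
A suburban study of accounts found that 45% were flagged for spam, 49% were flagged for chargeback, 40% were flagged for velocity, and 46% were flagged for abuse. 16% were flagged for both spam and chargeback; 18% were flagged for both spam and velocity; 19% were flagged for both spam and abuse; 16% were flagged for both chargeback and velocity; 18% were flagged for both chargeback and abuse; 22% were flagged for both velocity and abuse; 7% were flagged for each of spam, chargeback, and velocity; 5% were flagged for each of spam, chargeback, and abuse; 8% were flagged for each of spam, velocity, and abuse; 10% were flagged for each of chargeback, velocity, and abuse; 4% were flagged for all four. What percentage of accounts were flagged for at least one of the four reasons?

By inclusion-exclusion,
P(≥1) = 45 + 49 + 40 + 46 − 16 − 18 − 19 − 16 − 18 − 22 + 7 + 5 + 8 + 10 − 4 = 97%

97%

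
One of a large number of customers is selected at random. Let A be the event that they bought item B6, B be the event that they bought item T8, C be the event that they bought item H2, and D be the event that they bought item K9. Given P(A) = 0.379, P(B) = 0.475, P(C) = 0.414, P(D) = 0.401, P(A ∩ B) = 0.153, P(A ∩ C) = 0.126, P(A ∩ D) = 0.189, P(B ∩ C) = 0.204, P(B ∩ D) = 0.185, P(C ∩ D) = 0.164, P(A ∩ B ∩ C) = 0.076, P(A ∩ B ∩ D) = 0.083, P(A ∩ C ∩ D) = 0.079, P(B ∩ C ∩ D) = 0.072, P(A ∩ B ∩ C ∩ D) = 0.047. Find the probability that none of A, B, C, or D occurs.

0.089

Inclusion–exclusion gives
P(A ∪ B ∪ C ∪ D) = 0.379 + 0.475 + 0.414 + 0.401 − 0.153 − 0.126 − 0.189 − 0.204 − 0.185 − 0.164 + 0.076 + 0.083 + 0.079 + 0.072 − 0.047 = 0.911
P(none) = 1 − 0.911 = 0.089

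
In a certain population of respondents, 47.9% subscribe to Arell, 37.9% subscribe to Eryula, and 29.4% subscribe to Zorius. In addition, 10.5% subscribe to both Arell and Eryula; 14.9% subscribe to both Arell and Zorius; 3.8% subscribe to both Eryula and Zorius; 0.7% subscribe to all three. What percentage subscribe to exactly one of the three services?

58.9%

Using the inclusion–exclusion count for exactly one event:
P(exactly one) = 47.9 + 37.9 + 29.4 − 2·10.5 − 2·14.9 − 2·3.8 + 3·0.7 = 58.9%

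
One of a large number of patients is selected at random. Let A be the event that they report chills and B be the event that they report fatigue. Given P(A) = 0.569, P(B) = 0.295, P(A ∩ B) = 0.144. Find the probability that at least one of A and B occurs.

0.720

By inclusion-exclusion,
P(A ∪ B) = 0.569 + 0.295 − 0.144 = 0.720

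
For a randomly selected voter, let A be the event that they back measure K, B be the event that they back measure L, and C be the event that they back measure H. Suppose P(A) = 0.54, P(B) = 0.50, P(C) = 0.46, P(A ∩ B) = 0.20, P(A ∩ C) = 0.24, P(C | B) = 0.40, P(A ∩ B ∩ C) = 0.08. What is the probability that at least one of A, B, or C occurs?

P(B ∩ C) = P(B)·P(C|B) = 0.50 × 0.40 = 0.20
By inclusion-exclusion,
P(A ∪ B ∪ C) = 0.54 + 0.50 + 0.46 − 0.20 − 0.24 − 0.20 + 0.08 = 0.94

0.94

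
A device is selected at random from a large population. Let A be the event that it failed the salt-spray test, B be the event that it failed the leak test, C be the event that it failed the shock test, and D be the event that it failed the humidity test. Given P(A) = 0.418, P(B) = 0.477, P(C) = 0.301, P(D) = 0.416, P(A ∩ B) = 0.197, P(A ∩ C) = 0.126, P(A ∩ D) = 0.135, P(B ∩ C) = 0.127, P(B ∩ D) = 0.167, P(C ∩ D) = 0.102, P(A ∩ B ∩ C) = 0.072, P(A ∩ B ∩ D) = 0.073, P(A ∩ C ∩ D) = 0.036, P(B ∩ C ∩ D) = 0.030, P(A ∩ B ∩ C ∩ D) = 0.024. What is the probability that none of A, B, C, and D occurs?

Inclusion–exclusion gives
P(A ∪ B ∪ C ∪ D) = 0.418 + 0.477 + 0.301 + 0.416 − 0.197 − 0.126 − 0.135 − 0.127 − 0.167 − 0.102 + 0.072 + 0.073 + 0.036 + 0.030 − 0.024 = 0.945
P(none) = 1 − 0.945 = 0.055

0.055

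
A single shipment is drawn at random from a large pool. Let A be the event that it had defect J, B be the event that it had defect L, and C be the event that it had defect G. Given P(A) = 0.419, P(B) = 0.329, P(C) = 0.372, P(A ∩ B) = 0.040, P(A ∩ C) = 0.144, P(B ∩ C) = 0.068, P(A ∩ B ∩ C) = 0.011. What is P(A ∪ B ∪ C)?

0.879

By inclusion-exclusion,
P(A ∪ B ∪ C) = 0.419 + 0.329 + 0.372 − 0.040 − 0.144 − 0.068 + 0.011 = 0.879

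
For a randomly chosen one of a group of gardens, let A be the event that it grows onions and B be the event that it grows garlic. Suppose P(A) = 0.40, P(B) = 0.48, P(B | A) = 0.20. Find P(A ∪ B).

0.80

P(A ∩ B) = P(A)·P(B|A) = 0.40 × 0.20 = 0.08
Inclusion–exclusion gives
P(A ∪ B) = 0.40 + 0.48 − 0.08 = 0.80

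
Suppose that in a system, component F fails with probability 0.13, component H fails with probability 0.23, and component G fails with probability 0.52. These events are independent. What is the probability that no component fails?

Independence gives P(none) = ∏(1 − pᵢ).
P(none) = (1 − 0.13) × (1 − 0.23) × (1 − 0.52) = 0.87 × 0.77 × 0.48 = 0.321552

0.321552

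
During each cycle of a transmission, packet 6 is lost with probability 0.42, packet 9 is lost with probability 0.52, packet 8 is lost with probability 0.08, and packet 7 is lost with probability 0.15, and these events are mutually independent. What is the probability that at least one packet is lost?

0.7822912

Since the events are independent, P(none) is the product of the individual non-occurrence probabilities.
P(none) = (1 − 0.42) × (1 − 0.52) × (1 − 0.08) × (1 − 0.15) = 0.58 × 0.48 × 0.92 × 0.85 = 0.2177088
P(at least one) = 1 − 0.2177088 = 0.7822912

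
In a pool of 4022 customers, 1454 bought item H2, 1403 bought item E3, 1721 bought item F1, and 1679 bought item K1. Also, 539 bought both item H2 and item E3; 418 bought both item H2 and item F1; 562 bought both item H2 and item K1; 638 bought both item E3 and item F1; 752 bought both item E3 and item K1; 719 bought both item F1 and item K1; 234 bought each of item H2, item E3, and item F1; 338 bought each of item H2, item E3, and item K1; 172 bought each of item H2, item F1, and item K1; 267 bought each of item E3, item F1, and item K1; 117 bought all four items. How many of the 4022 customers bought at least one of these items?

Using inclusion–exclusion:
|union| = 1454 + 1403 + 1721 + 1679 − 539 − 418 − 562 − 638 − 752 − 719 + 234 + 338 + 172 + 267 − 117 = 3523

3523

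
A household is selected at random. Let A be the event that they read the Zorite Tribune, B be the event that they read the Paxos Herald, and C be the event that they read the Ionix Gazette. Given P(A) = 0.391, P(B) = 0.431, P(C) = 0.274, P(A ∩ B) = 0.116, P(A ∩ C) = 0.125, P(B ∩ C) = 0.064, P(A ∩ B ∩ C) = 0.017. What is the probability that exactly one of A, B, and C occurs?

0.537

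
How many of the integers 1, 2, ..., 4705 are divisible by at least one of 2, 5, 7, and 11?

Inclusion–exclusion gives
floor(4705/2) + floor(4705/5) + floor(4705/7) + floor(4705/11) − floor(4705/10) − floor(4705/14) − floor(4705/22) − floor(4705/35) − floor(4705/55) − floor(4705/77) + floor(4705/70) + floor(4705/110) + floor(4705/154) + floor(4705/385) − floor(4705/770) = 2352 + 941 + 672 + 427 − 470 − 336 − 213 − 134 − 85 − 61 + 67 + 42 + 30 + 12 − 6 = 3238

3238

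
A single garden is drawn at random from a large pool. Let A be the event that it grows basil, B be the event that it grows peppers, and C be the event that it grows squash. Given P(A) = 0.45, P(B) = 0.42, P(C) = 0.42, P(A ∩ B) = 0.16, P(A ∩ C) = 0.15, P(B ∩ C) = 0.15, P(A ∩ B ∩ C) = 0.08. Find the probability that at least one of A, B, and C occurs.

0.91

By inclusion-exclusion,
P(A ∪ B ∪ C) = 0.45 + 0.42 + 0.42 − 0.16 − 0.15 − 0.15 + 0.08 = 0.91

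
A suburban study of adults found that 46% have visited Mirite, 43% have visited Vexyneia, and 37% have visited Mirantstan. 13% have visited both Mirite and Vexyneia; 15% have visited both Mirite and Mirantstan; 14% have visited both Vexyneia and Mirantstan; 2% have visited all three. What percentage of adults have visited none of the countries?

14%

P(union) = 46 + 43 + 37 − 13 − 15 − 14 + 2 = 86%
P(none) = 100% − 86% = 14%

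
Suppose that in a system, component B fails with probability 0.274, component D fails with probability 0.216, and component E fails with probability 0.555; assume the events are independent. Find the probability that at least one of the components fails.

0.74671312

P(none) = (1 − 0.274) × (1 − 0.216) × (1 − 0.555) = 0.726 × 0.784 × 0.445 = 0.25328688
P(at least one) = 1 − 0.25328688 = 0.74671312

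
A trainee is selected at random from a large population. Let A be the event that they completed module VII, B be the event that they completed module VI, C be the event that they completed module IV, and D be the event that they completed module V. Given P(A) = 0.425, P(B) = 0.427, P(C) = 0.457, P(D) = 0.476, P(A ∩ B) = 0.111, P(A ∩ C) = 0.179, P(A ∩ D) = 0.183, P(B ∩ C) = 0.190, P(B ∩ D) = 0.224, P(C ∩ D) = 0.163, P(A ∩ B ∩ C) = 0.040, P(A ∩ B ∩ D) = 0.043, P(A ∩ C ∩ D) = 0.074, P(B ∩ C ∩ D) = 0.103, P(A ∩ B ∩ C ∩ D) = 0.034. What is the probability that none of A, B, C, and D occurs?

By inclusion-exclusion,
P(A ∪ B ∪ C ∪ D) = 0.425 + 0.427 + 0.457 + 0.476 − 0.111 − 0.179 − 0.183 − 0.190 − 0.224 − 0.163 + 0.040 + 0.043 + 0.074 + 0.103 − 0.034 = 0.961
P(none) = 1 − 0.961 = 0.039

0.039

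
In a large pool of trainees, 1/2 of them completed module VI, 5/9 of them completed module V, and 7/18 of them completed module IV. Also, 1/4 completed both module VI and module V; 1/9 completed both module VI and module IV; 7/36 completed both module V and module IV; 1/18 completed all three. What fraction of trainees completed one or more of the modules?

17/18

Inclusion–exclusion gives
P(≥1) = 1/2 + 5/9 + 7/18 − 1/4 − 1/9 − 7/36 + 1/18 = 17/18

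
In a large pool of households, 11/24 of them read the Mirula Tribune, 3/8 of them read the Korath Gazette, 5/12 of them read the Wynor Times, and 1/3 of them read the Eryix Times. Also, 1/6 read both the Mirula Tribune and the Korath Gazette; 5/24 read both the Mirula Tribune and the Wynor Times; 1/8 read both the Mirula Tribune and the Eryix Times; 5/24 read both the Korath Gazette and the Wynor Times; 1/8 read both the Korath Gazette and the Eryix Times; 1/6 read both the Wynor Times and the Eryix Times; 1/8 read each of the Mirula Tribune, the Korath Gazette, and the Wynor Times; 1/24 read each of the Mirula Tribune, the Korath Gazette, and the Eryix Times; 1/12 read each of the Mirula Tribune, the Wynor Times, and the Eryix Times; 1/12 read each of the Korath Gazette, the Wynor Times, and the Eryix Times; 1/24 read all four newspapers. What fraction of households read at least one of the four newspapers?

7/8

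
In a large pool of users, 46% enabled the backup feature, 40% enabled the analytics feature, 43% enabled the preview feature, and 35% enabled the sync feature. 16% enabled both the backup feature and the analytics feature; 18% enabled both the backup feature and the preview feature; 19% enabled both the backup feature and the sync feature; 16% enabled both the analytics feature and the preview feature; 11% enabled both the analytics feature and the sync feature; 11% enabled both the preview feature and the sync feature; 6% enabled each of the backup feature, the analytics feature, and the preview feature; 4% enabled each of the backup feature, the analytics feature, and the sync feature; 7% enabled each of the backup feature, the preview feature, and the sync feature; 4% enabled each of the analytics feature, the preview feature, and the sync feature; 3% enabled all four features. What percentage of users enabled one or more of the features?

91%

P(≥1) = 46 + 40 + 43 + 35 − 16 − 18 − 19 − 16 − 11 − 11 + 6 + 4 + 7 + 4 − 3 = 91%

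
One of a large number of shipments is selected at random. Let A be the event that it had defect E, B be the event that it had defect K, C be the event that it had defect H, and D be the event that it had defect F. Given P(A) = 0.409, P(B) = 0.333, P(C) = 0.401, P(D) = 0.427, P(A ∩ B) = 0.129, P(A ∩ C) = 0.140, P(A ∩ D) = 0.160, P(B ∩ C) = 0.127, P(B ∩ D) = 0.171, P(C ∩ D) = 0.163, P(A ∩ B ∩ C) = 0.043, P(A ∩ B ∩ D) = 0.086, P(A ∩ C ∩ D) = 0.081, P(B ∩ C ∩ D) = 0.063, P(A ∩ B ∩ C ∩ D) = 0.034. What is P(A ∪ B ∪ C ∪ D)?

0.919

P(A ∪ B ∪ C ∪ D) = 0.409 + 0.333 + 0.401 + 0.427 − 0.129 − 0.140 − 0.160 − 0.127 − 0.171 − 0.163 + 0.043 + 0.086 + 0.081 + 0.063 − 0.034 = 0.919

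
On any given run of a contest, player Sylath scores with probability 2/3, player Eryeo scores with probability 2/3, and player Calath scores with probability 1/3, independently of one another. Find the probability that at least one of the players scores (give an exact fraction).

25/27

P(none) = (1 − 2/3) × (1 − 2/3) × (1 − 1/3) = 1/3 × 1/3 × 2/3 = 2/27
P(at least one) = 1 − 2/27 = 25/27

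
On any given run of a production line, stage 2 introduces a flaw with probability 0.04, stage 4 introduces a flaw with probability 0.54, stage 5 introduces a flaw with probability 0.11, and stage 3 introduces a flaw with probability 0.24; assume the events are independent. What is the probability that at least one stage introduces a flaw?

0.70130176

Since the events are independent, P(none) is the product of the individual non-occurrence probabilities.
P(none) = (1 − 0.04) × (1 − 0.54) × (1 − 0.11) × (1 − 0.24) = 0.96 × 0.46 × 0.89 × 0.76 = 0.29869824
P(at least one) = 1 − 0.29869824 = 0.70130176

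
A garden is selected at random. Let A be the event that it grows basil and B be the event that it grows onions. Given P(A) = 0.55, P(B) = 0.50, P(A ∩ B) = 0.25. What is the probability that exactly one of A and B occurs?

P(exactly one) = 0.55 + 0.50 − 2·0.25 = 0.55

0.55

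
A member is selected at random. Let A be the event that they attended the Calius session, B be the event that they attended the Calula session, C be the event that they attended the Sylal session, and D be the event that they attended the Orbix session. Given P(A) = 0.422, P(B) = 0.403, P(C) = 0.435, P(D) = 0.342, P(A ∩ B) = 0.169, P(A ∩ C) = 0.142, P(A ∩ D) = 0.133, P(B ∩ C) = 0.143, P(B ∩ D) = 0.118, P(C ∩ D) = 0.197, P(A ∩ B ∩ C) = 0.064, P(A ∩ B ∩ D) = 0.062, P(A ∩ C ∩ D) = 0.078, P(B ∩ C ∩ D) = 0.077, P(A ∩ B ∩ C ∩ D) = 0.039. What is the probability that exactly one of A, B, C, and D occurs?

0.485

P(exactly one) = 0.422 + 0.403 + 0.435 + 0.342 − 2·0.169 − 2·0.142 − 2·0.133 − 2·0.143 − 2·0.118 − 2·0.197 + 3·0.064 + 3·0.062 + 3·0.078 + 3·0.077 − 4·0.039 = 0.485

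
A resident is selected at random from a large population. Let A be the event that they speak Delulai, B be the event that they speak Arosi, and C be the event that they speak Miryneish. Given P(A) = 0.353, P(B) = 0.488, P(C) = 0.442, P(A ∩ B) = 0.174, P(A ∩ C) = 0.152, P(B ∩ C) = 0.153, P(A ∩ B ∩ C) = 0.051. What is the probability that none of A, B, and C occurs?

0.145

By inclusion-exclusion,
P(A ∪ B ∪ C) = 0.353 + 0.488 + 0.442 − 0.174 − 0.152 − 0.153 + 0.051 = 0.855
P(none) = 1 − 0.855 = 0.145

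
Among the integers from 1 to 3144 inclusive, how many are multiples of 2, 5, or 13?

Inclusion–exclusion gives
⌊3144/2⌋ + ⌊3144/5⌋ + ⌊3144/13⌋ − ⌊3144/10⌋ − ⌊3144/26⌋ − ⌊3144/65⌋ + ⌊3144/130⌋ = 1572 + 628 + 241 − 314 − 120 − 48 + 24 = 1983

1983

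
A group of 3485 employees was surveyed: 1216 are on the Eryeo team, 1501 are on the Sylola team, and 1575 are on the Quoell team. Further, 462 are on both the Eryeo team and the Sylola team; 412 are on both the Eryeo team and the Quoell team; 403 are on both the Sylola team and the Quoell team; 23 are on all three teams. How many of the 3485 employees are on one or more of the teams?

N(≥1) = 1216 + 1501 + 1575 − 462 − 412 − 403 + 23 = 3038

3038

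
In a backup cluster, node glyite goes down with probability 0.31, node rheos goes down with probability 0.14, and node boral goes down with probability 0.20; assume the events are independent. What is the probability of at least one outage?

0.52528

P(none) = (1 − 0.31) × (1 − 0.14) × (1 − 0.20) = 0.69 × 0.86 × 0.80 = 0.47472
P(at least one) = 1 − 0.47472 = 0.52528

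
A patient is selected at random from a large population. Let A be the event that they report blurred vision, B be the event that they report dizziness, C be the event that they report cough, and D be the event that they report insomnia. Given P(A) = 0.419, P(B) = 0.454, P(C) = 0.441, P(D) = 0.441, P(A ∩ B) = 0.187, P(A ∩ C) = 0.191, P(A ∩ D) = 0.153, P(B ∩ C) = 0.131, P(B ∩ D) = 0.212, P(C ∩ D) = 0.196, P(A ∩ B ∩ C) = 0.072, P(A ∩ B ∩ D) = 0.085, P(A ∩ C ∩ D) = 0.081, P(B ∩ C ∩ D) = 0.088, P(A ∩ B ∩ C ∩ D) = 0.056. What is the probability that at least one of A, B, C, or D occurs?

0.955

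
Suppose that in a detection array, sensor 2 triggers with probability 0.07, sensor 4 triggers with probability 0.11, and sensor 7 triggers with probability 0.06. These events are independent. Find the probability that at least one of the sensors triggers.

0.221962

P(none) = (1 − 0.07) × (1 − 0.11) × (1 − 0.06) = 0.93 × 0.89 × 0.94 = 0.778038
P(at least one) = 1 − 0.778038 = 0.221962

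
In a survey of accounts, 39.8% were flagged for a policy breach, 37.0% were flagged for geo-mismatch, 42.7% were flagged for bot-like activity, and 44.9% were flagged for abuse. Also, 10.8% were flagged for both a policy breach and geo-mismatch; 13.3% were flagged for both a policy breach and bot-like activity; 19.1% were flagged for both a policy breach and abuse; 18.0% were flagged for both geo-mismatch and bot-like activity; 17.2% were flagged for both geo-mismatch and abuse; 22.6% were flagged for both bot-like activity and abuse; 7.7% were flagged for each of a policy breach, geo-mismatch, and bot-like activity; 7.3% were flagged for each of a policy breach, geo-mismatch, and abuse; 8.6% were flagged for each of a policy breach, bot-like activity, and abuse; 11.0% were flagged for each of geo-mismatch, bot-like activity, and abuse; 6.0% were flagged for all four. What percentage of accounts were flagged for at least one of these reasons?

92.0%

By inclusion–exclusion:
P(at least one) = 39.8 + 37.0 + 42.7 + 44.9 − 10.8 − 13.3 − 19.1 − 18.0 − 17.2 − 22.6 + 7.7 + 7.3 + 8.6 + 11.0 − 6.0 = 92.0%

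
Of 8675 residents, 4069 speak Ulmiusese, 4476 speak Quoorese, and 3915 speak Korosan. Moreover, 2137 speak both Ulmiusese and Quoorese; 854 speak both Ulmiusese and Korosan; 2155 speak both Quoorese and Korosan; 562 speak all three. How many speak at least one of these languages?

7876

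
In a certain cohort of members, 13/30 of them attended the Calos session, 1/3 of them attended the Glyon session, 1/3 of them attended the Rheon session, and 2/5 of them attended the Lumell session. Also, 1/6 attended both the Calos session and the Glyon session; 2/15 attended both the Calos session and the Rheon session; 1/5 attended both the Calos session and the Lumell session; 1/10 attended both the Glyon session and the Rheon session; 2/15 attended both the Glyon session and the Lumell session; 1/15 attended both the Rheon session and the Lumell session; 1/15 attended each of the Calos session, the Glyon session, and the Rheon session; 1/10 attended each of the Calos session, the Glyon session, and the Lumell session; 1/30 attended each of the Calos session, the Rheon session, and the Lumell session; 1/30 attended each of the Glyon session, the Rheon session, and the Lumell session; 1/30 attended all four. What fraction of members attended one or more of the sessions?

9/10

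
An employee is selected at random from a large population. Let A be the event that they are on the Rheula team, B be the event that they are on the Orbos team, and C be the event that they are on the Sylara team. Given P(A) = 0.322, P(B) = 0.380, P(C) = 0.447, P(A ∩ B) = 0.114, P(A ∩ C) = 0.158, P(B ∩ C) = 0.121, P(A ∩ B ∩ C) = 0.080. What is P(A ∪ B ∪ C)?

0.836

By inclusion–exclusion:
P(A ∪ B ∪ C) = 0.322 + 0.380 + 0.447 − 0.114 − 0.158 − 0.121 + 0.080 = 0.836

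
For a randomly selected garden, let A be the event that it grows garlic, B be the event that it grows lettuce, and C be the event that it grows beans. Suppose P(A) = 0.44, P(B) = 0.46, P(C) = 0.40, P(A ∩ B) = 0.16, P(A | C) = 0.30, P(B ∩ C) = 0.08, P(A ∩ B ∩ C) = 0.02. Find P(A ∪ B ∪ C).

0.96

P(A ∩ C) = P(C)·P(A|C) = 0.40 × 0.30 = 0.12
Inclusion–exclusion gives
P(A ∪ B ∪ C) = 0.44 + 0.46 + 0.40 − 0.16 − 0.12 − 0.08 + 0.02 = 0.96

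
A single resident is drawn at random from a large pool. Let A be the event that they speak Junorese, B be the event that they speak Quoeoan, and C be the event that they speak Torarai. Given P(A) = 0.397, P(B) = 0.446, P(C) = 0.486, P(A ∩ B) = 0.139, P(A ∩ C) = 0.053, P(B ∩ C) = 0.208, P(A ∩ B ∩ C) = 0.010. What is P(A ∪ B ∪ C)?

0.939

Using inclusion–exclusion:
P(A ∪ B ∪ C) = 0.397 + 0.446 + 0.486 − 0.139 − 0.053 − 0.208 + 0.010 = 0.939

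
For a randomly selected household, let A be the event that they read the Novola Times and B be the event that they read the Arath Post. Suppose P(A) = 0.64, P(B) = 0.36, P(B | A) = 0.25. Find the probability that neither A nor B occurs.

P(A ∩ B) = P(A)·P(B|A) = 0.64 × 0.25 = 0.16
By inclusion-exclusion,
P(A ∪ B) = 0.64 + 0.36 − 0.16 = 0.84
P(none) = 1 − 0.84 = 0.16

0.16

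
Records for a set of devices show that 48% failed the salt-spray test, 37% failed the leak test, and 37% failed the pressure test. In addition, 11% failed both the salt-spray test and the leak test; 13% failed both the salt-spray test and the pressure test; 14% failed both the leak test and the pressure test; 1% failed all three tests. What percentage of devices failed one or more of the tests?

P(union) = 48 + 37 + 37 − 11 − 13 − 14 + 1 = 85%

85%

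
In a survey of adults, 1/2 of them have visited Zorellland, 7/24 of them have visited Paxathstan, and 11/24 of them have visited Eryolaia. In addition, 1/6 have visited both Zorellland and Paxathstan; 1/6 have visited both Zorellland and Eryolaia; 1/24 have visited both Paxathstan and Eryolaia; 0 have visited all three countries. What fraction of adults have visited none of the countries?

By inclusion–exclusion:
P(at least one) = 1/2 + 7/24 + 11/24 − 1/6 − 1/6 − 1/24 + 0 = 7/8
P(none) = 1 − 7/8 = 1/8

1/8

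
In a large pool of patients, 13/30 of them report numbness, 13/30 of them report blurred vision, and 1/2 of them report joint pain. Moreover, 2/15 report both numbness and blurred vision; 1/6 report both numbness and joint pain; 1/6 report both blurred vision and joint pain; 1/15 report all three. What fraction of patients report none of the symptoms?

Apply inclusion-exclusion:
P(≥1) = 13/30 + 13/30 + 1/2 − 2/15 − 1/6 − 1/6 + 1/15 = 29/30
P(none) = 1 − 29/30 = 1/30

1/30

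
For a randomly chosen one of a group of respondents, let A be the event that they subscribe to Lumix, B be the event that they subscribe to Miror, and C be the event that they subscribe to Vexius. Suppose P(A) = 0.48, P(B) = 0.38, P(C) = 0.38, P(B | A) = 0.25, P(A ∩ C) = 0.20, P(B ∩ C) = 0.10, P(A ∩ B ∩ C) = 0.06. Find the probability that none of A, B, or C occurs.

P(A ∩ B) = P(A)·P(B|A) = 0.48 × 0.25 = 0.12
By inclusion-exclusion,
P(A ∪ B ∪ C) = 0.48 + 0.38 + 0.38 − 0.12 − 0.20 − 0.10 + 0.06 = 0.88
P(none) = 1 − 0.88 = 0.12

0.12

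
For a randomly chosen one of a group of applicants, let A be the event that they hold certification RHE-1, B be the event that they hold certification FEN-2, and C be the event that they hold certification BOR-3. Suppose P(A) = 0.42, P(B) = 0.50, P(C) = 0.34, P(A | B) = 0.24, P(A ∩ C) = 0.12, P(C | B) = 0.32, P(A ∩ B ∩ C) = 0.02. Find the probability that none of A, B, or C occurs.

0.12

P(A ∩ B) = P(B)·P(A|B) = 0.50 × 0.24 = 0.12
P(B ∩ C) = P(B)·P(C|B) = 0.50 × 0.32 = 0.16
Inclusion–exclusion gives
P(A ∪ B ∪ C) = 0.42 + 0.50 + 0.34 − 0.12 − 0.12 − 0.16 + 0.02 = 0.88
P(none) = 1 − 0.88 = 0.12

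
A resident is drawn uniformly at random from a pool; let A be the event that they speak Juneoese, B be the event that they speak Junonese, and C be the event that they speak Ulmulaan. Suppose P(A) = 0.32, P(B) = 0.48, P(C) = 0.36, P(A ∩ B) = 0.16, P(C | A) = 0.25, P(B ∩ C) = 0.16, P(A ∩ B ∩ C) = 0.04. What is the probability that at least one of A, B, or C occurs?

0.80

P(A ∩ C) = P(A)·P(C|A) = 0.32 × 0.25 = 0.08
By inclusion-exclusion,
P(A ∪ B ∪ C) = 0.32 + 0.48 + 0.36 − 0.16 − 0.08 − 0.16 + 0.04 = 0.80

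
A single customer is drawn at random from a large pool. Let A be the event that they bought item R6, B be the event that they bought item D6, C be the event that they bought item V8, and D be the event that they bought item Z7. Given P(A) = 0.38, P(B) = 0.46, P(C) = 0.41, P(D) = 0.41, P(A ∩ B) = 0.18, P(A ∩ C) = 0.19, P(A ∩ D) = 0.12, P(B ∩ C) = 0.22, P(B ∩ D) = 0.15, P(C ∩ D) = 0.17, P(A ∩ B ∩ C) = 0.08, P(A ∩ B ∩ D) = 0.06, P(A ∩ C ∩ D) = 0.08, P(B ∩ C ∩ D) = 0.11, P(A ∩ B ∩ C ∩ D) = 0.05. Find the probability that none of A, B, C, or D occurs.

0.09

P(A ∪ B ∪ C ∪ D) = 0.38 + 0.46 + 0.41 + 0.41 − 0.18 − 0.19 − 0.12 − 0.22 − 0.15 − 0.17 + 0.08 + 0.06 + 0.08 + 0.11 − 0.05 = 0.91
P(none) = 1 − 0.91 = 0.09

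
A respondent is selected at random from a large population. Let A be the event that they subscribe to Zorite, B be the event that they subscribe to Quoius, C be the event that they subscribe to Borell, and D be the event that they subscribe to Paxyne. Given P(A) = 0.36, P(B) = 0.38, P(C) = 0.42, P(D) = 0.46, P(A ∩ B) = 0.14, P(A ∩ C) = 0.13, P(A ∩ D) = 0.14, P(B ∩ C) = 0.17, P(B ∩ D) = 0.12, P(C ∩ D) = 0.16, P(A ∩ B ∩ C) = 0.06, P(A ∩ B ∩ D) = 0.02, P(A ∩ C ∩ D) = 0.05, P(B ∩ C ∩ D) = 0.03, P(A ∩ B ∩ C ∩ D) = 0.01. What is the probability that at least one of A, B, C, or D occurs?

0.91

Inclusion–exclusion gives
P(A ∪ B ∪ C ∪ D) = 0.36 + 0.38 + 0.42 + 0.46 − 0.14 − 0.13 − 0.14 − 0.17 − 0.12 − 0.16 + 0.06 + 0.02 + 0.05 + 0.03 − 0.01 = 0.91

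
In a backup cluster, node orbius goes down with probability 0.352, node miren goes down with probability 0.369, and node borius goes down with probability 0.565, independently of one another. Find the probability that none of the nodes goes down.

Since the events are independent, P(none) is the product of the individual non-occurrence probabilities.
P(none) = (1 − 0.352) × (1 − 0.369) × (1 − 0.565) = 0.648 × 0.631 × 0.435 = 0.17786628

0.17786628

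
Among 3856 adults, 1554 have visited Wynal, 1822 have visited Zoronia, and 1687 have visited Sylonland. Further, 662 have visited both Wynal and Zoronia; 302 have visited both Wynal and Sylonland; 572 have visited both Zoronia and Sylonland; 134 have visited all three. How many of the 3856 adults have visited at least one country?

Using inclusion–exclusion:
N(≥1) = 1554 + 1822 + 1687 − 662 − 302 − 572 + 134 = 3661

3661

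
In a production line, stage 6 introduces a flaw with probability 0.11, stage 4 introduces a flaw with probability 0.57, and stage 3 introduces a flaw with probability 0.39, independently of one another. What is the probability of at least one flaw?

0.766553

P(none) = (1 − 0.11) × (1 − 0.57) × (1 − 0.39) = 0.89 × 0.43 × 0.61 = 0.233447
P(at least one) = 1 − 0.233447 = 0.766553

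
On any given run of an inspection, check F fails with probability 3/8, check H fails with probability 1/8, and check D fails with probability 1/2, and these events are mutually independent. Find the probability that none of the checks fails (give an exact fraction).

35/128

P(none) = (1 − 3/8) × (1 − 1/8) × (1 − 1/2) = 5/8 × 7/8 × 1/2 = 35/128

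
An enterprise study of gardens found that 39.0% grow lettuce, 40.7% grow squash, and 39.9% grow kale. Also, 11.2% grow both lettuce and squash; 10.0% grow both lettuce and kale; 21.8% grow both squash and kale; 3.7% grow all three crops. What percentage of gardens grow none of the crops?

19.7%

By inclusion-exclusion,
P(union) = 39.0 + 40.7 + 39.9 − 11.2 − 10.0 − 21.8 + 3.7 = 80.3%
P(none) = 100% − 80.3% = 19.7%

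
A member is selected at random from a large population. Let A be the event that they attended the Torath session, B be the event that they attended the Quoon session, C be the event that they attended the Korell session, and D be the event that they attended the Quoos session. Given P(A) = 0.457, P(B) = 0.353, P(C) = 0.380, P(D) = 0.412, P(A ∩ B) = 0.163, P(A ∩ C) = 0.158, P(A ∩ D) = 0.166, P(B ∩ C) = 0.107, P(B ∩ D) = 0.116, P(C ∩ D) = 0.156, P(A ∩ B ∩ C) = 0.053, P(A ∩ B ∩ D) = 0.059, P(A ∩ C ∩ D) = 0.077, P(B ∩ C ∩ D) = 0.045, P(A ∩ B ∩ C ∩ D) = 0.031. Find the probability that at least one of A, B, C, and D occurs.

P(A ∪ B ∪ C ∪ D) = 0.457 + 0.353 + 0.380 + 0.412 − 0.163 − 0.158 − 0.166 − 0.107 − 0.116 − 0.156 + 0.053 + 0.059 + 0.077 + 0.045 − 0.031 = 0.939

0.939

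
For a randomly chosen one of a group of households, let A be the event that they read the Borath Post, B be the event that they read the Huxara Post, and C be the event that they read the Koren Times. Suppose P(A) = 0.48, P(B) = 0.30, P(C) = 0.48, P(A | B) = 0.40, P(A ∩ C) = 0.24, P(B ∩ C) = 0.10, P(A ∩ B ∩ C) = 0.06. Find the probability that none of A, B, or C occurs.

0.14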